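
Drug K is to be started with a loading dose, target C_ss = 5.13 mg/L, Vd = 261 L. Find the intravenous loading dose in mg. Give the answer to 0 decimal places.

1339 mg

LD = Css × Vd = 5.13 × 261 = 1339 mg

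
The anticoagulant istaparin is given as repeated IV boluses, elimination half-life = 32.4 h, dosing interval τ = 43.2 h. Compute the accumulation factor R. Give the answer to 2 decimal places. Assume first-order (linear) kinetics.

k = ln2 / t½ = 0.693147 / 32.4 = 0.02139 h⁻¹
e^(−kτ) = e^(−0.02139 × 43.2) = 0.3969
Accumulation ratio R = 1 / (1 − e^(−kτ)) = 1 / (1 − 0.3969) = 1.658

1.66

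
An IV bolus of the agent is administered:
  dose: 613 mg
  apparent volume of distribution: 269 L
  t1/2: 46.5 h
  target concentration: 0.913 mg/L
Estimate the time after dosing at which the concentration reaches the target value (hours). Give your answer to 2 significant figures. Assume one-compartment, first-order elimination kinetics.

C₀ = Dose / Vd = 613.0 / 269 = 2.279 mg/L
k = ln2 / t½ = 0.693147 / 46.5 = 0.01491 h⁻¹
t = ln(C₀ / C) / k = ln(2.279 / 0.913) / 0.01491
  = ln(2.496) / 0.01491 = 0.9147 / 0.01491 = 61.35 h

61 h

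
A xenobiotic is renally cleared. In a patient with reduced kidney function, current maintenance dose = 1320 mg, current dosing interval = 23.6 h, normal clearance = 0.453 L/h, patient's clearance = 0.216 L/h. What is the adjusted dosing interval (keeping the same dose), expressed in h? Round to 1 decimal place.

To keep the same average steady-state level, dosing rate must scale with clearance.
CL ratio = 0.216 / 0.453 = 0.4768
New interval (same dose) = 23.6 / 0.4768 = 49.50 h

49.5 h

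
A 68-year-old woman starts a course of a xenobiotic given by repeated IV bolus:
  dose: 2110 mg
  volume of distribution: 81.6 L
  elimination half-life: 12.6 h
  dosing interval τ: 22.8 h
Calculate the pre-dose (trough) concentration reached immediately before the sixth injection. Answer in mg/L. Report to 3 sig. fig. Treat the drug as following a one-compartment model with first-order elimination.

10.3 mg/L

C₀ per dose = Dose / Vd = 2110 / 81.6 = 25.86 mg/L
k = ln2 / t½ = 0.693147 / 12.6 = 0.05501 h⁻¹
Fraction remaining after one interval: r = e^(−kτ) = e^(−0.05501 × 22.8) = 0.2853
Before dose 6, 5 doses have been given (aged 1τ, 2τ, 3τ, 4τ, 5τ).
C_trough = C₀ × (r + r² + … + r^5) = C₀ × r(1−r^5)/(1−r)
        = 25.86 × 0.2853 × (1 − 0.001890) / (1 − 0.2853) = 10.30 mg/L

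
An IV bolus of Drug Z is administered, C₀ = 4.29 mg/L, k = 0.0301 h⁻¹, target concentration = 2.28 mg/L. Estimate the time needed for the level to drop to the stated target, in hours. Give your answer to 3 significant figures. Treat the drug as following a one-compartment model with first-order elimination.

t = ln(C₀ / C) / k = ln(4.290 / 2.28) / 0.03010
  = ln(1.882) / 0.03010 = 0.6323 / 0.03010 = 21.01 h

21.0 h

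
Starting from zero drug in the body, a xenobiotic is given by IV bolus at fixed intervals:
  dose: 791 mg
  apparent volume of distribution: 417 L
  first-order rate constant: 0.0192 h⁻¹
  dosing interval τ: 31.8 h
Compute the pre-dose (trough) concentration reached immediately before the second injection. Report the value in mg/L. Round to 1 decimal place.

1.0 mg/L

C₀ per dose = Dose / Vd = 791 / 417 = 1.897 mg/L
Fraction remaining after one interval: r = e^(−kτ) = e^(−0.01920 × 31.8) = 0.5430
Before dose 2, 1 dose has been given (aged 1τ).
C_trough = C₀ × r = 1.897 × 0.5430 = 1.030 mg/L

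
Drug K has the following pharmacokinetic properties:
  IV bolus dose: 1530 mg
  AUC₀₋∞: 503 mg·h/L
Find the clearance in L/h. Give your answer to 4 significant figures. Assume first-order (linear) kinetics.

3.042 L/h

CL = Dose / AUC = 1530 / 503 = 3.042 L/h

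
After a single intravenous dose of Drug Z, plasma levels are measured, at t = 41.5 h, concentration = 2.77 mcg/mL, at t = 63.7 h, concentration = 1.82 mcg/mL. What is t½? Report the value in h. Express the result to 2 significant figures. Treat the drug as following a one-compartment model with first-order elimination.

k = ln(C₁/C₂) / (t₂ − t₁) = ln(2.77/1.82) / (63.7 − 41.5)
  = 0.4200 / 22.20 = 0.01892 h⁻¹
t½ = ln2 / k = 0.693147 / 0.01892 = 36.64 h

37 h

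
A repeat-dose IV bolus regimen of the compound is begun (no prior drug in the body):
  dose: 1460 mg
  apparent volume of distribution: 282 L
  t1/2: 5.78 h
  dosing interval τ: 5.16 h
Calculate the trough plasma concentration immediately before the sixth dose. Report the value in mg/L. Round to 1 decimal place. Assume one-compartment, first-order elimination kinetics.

5.8 mg/L

C₀ per dose = Dose / Vd = 1460 / 282 = 5.177 mg/L
k = ln2 / t½ = 0.693147 / 5.78 = 0.1199 h⁻¹
Fraction remaining after one interval: r = e^(−kτ) = e^(−0.1199 × 5.16) = 0.5387
Before dose 6, 5 doses have been given (aged 1τ, 2τ, 3τ, 4τ, 5τ).
C_trough = C₀ × (r + r² + … + r^5) = C₀ × r(1−r^5)/(1−r)
        = 5.177 × 0.5387 × (1 − 0.04537) / (1 − 0.5387) = 5.771 mg/L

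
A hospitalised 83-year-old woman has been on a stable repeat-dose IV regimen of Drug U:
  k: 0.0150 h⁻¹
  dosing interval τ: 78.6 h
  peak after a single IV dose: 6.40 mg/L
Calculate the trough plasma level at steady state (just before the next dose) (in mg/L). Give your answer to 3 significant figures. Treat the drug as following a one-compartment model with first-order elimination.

e^(−kτ) = e^(−0.01500 × 78.6) = 0.3076
Accumulation ratio R = 1 / (1 − e^(−kτ)) = 1 / (1 − 0.3076) = 1.444
Steady-state trough = C₀ × R × e^(−kτ) = 6.40 × 1.444 × 0.3076 = 2.843 mg/L

2.84 mg/L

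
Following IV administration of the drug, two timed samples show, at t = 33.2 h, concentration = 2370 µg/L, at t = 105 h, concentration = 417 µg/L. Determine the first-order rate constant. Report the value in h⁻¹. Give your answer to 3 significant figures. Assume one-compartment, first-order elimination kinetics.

0.0242 h⁻¹

k = ln(C₁/C₂) / (t₂ − t₁) = ln(2370/417) / (105 − 33.2)
  = 1.738 / 71.80 = 0.02421 h⁻¹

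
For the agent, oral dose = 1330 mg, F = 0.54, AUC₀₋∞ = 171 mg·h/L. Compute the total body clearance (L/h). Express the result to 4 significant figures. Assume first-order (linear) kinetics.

CL = F·Dose / AUC = 0.54 × 1330 / 171 = 4.200 L/h

4.200 L/h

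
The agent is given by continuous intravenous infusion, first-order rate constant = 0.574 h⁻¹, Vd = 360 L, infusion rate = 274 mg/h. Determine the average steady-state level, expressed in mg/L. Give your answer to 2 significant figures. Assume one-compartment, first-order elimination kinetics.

CL = k × Vd = 0.5740 × 360 = 206.6 L/h
At steady state Css = R₀ / CL = 274 / 206.6 = 1.326 mg/L

1.3 mg/L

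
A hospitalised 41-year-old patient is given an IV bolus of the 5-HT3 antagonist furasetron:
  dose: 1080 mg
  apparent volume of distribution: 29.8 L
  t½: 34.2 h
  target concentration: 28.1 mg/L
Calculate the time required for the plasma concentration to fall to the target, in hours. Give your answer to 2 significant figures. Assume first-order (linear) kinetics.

13 h

C₀ = Dose / Vd = 1080 / 29.8 = 36.24 mg/L
k = ln2 / t½ = 0.693147 / 34.2 = 0.02027 h⁻¹
t = ln(C₀ / C) / k = ln(36.24 / 28.1) / 0.02027
  = ln(1.290) / 0.02027 = 0.2546 / 0.02027 = 12.56 h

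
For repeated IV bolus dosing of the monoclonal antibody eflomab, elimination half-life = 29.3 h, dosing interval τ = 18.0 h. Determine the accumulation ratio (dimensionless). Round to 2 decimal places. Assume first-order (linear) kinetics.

2.88

k = ln2 / t½ = 0.693147 / 29.3 = 0.02366 h⁻¹
e^(−kτ) = e^(−0.02366 × 18.0) = 0.6532
Accumulation ratio R = 1 / (1 − e^(−kτ)) = 1 / (1 − 0.6532) = 2.884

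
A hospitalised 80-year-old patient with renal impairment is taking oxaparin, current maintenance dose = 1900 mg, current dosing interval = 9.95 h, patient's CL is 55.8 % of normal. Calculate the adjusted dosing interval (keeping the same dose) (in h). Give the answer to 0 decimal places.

To keep the same average steady-state level, dosing rate must scale with clearance.
CL ratio = 55.8 / 100 = 0.5580
New interval (same dose) = 9.95 / 0.5580 = 17.83 h

18 h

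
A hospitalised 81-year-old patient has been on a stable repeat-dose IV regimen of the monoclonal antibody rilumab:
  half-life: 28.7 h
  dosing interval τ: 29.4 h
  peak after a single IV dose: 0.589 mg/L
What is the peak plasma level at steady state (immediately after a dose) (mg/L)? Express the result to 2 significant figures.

1.2 mg/L

k = ln2 / t½ = 0.693147 / 28.7 = 0.02415 h⁻¹
e^(−kτ) = e^(−0.02415 × 29.4) = 0.4916
Accumulation ratio R = 1 / (1 − e^(−kτ)) = 1 / (1 − 0.4916) = 1.967
Steady-state peak = C₀ × R = 0.589 × 1.967 = 1.159 mg/L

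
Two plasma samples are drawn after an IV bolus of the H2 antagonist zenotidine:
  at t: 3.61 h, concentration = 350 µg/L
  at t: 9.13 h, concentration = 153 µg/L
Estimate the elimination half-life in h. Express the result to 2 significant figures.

k = ln(C₁/C₂) / (t₂ − t₁) = ln(350/153) / (9.13 − 3.61)
  = 0.8275 / 5.520 = 0.1499 h⁻¹
t½ = ln2 / k = 0.693147 / 0.1499 = 4.624 h

4.6 h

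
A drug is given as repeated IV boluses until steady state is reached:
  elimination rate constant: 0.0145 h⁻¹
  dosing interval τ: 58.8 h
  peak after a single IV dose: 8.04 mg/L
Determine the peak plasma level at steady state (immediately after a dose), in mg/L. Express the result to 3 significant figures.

e^(−kτ) = e^(−0.01450 × 58.8) = 0.4263
Accumulation ratio R = 1 / (1 − e^(−kτ)) = 1 / (1 − 0.4263) = 1.743
Steady-state peak = C₀ × R = 8.04 × 1.743 = 14.01 mg/L

14.0 mg/L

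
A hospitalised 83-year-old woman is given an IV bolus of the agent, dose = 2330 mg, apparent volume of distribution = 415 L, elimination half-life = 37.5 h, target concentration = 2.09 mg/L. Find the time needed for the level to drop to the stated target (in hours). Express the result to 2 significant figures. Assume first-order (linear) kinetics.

C₀ = Dose / Vd = 2330 / 415 = 5.614 mg/L
k = ln2 / t½ = 0.693147 / 37.5 = 0.01848 h⁻¹
t = ln(C₀ / C) / k = ln(5.614 / 2.09) / 0.01848
  = ln(2.686) / 0.01848 = 0.9881 / 0.01848 = 53.47 h

53 h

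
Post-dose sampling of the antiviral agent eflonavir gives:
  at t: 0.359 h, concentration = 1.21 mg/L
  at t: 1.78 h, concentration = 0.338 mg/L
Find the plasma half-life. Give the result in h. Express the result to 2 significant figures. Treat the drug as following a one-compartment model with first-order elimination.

0.77 h

k = ln(C₁/C₂) / (t₂ − t₁) = ln(1.21/0.338) / (1.78 − 0.359)
  = 1.275 / 1.421 = 0.8973 h⁻¹
t½ = ln2 / k = 0.693147 / 0.8973 = 0.7725 h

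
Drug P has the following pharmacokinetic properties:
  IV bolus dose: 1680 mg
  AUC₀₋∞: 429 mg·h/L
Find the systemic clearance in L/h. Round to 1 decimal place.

CL = Dose / AUC = 1680 / 429 = 3.916 L/h

3.9 L/h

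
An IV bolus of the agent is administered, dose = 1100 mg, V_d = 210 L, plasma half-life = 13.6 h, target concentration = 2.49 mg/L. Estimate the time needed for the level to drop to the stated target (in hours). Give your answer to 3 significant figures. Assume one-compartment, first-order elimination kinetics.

C₀ = Dose / Vd = 1100 / 210 = 5.238 mg/L
k = ln2 / t½ = 0.693147 / 13.6 = 0.05097 h⁻¹
t = ln(C₀ / C) / k = ln(5.238 / 2.49) / 0.05097
  = ln(2.104) / 0.05097 = 0.7438 / 0.05097 = 14.59 h

14.6 h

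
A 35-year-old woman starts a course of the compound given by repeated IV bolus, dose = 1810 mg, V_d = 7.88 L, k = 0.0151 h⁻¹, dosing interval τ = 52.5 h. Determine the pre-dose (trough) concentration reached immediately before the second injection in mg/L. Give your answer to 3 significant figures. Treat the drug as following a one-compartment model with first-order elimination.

104 mg/L

C₀ per dose = Dose / Vd = 1810 / 7.88 = 229.7 mg/L
Fraction remaining after one interval: r = e^(−kτ) = e^(−0.01510 × 52.5) = 0.4526
Before dose 2, 1 dose has been given (aged 1τ).
C_trough = C₀ × r = 229.7 × 0.4526 = 104.0 mg/L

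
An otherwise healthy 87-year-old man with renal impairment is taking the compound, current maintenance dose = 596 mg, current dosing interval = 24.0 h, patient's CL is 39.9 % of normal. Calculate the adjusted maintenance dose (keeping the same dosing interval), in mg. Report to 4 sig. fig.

To keep the same average steady-state level, dosing rate must scale with clearance.
CL ratio = 39.9 / 100 = 0.3990
New dose (same interval) = 596 × 0.3990 = 237.8 mg

237.8 mg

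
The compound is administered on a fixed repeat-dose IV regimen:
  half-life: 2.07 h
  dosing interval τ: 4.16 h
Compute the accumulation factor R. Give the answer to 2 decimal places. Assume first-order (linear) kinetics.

k = ln2 / t½ = 0.693147 / 2.07 = 0.3349 h⁻¹
e^(−kτ) = e^(−0.3349 × 4.16) = 0.2483
Accumulation ratio R = 1 / (1 − e^(−kτ)) = 1 / (1 − 0.2483) = 1.330

1.33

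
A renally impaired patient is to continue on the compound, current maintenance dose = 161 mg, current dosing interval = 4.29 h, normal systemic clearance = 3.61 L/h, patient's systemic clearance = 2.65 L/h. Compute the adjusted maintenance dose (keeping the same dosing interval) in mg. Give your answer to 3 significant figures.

118 mg

To keep the same average steady-state level, dosing rate must scale with clearance.
CL ratio = 2.65 / 3.61 = 0.7341
New dose (same interval) = 161 × 0.7341 = 118.2 mg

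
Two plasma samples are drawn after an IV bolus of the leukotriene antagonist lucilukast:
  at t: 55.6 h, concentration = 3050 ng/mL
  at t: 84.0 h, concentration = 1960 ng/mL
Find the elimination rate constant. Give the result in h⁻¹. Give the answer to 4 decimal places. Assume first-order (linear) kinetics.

0.0156 h⁻¹

k = ln(C₁/C₂) / (t₂ − t₁) = ln(3050/1960) / (84.0 − 55.6)
  = 0.4422 / 28.40 = 0.01557 h⁻¹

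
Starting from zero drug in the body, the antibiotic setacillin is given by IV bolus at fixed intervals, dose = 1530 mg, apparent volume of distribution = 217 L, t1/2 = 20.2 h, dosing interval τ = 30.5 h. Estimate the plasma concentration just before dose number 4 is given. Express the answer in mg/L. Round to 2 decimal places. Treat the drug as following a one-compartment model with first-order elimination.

C₀ per dose = Dose / Vd = 1530 / 217 = 7.051 mg/L
k = ln2 / t½ = 0.693147 / 20.2 = 0.03431 h⁻¹
Fraction remaining after one interval: r = e^(−kτ) = e^(−0.03431 × 30.5) = 0.3512
Before dose 4, 3 doses have been given (aged 1τ, 2τ, 3τ).
C_trough = C₀ × (r + r² + … + r^3) = C₀ × r(1−r^3)/(1−r)
        = 7.051 × 0.3512 × (1 − 0.04332) / (1 − 0.3512) = 3.651 mg/L

3.65 mg/L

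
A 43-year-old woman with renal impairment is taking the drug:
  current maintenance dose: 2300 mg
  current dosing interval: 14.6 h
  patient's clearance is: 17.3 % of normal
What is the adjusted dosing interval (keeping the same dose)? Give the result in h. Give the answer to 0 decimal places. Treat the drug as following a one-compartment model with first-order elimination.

84 h

To keep the same average steady-state level, dosing rate must scale with clearance.
CL ratio = 17.3 / 100 = 0.1730
New interval (same dose) = 14.6 / 0.1730 = 84.39 h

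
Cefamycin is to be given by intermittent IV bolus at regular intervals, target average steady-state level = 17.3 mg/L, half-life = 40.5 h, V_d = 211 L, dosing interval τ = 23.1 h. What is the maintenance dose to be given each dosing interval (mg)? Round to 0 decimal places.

k = ln2 / t½ = 0.693147 / 40.5 = 0.01711 h⁻¹
CL = k × Vd = 0.01711 × 211 = 3.610 L/h
At steady state, Dose/τ = Css × CL.
Dose = Css × CL × τ = 17.3 × 3.610 × 23.1 = 1443 mg

1443 mg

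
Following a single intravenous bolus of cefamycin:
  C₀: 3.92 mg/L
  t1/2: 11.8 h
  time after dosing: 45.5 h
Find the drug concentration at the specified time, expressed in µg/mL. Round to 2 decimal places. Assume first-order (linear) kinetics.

0.27 µg/mL

k = ln2 / t½ = 0.693147 / 11.8 = 0.05874 h⁻¹
C = C₀ · e^(−k·t) = 3.920 × e^(−0.05874 × 45.5)
  = 3.920 × 0.06907 = 0.2708 mg/L
(0.2708 mg/L = 0.2708 µg/mL)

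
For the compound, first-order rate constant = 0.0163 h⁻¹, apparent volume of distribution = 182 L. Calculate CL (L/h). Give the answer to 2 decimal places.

CL = k × Vd = 0.0163 × 182 = 2.967 L/h

2.97 L/h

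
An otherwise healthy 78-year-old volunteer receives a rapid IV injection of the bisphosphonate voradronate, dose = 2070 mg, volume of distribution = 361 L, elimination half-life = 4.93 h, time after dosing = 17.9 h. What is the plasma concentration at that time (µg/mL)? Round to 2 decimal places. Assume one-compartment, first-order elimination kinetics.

0.46 µg/mL

C₀ = Dose / Vd = 2070 / 361 = 5.734 mg/L
k = ln2 / t½ = 0.693147 / 4.93 = 0.1406 h⁻¹
C = C₀ · e^(−k·t) = 5.734 × e^(−0.1406 × 17.9)
  = 5.734 × 0.08072 = 0.4628 mg/L
(0.4628 mg/L = 0.4628 µg/mL)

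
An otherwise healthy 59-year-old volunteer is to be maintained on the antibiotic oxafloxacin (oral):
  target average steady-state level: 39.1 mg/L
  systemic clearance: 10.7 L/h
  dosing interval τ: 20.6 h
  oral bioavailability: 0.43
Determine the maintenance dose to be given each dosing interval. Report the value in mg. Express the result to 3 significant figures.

20000 mg

At steady state, F × (Dose/τ) = Css × CL.
Dose = Css × CL × τ / F = 39.1 × 10.70 × 20.6 / 0.43 = 20040 mg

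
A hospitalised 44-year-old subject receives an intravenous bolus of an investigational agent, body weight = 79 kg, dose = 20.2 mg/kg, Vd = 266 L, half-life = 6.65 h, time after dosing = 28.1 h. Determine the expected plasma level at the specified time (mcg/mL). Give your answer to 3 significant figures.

0.321 mcg/mL

Total dose = 20.2 × 79 = 1596 mg
C₀ = Dose / Vd = 1596 / 266 = 6.000 mg/L
k = ln2 / t½ = 0.693147 / 6.65 = 0.1042 h⁻¹
C = C₀ · e^(−k·t) = 6.000 × e^(−0.1042 × 28.1)
  = 6.000 × 0.05350 = 0.3210 mg/L
(0.3210 mg/L = 0.3210 mcg/mL)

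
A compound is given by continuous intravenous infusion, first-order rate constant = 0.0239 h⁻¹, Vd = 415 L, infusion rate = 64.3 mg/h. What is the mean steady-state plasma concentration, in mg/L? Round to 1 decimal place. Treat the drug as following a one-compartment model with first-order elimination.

6.5 mg/L

CL = k × Vd = 0.02390 × 415 = 9.919 L/h
At steady state Css = R₀ / CL = 64.3 / 9.919 = 6.483 mg/L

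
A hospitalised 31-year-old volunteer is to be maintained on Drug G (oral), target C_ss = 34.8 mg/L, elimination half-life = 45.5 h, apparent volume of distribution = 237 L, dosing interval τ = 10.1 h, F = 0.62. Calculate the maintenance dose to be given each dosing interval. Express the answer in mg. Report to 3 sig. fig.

k = ln2 / t½ = 0.693147 / 45.5 = 0.01523 h⁻¹
CL = k × Vd = 0.01523 × 237 = 3.610 L/h
At steady state, F × (Dose/τ) = Css × CL.
Dose = Css × CL × τ / F = 34.8 × 3.610 × 10.1 / 0.62 = 2047 mg

2050 mg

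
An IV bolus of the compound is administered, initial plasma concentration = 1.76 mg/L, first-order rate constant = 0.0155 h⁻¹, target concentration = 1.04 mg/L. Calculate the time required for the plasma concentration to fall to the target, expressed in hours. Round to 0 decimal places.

t = ln(C₀ / C) / k = ln(1.760 / 1.04) / 0.01550
  = ln(1.692) / 0.01550 = 0.5259 / 0.01550 = 33.93 h

34 h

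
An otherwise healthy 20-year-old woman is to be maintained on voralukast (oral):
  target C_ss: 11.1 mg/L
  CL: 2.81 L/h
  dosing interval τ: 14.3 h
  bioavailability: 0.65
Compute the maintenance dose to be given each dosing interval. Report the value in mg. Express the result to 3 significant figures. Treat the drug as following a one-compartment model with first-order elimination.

At steady state, F × (Dose/τ) = Css × CL.
Dose = Css × CL × τ / F = 11.1 × 2.810 × 14.3 / 0.65 = 686.2 mg

686 mg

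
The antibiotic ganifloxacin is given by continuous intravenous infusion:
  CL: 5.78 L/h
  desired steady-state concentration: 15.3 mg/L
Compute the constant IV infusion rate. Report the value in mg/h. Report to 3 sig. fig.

At steady state, infusion rate R₀ = Css × CL = 15.3 × 5.780 = 88.43 mg/h

88.4 mg/h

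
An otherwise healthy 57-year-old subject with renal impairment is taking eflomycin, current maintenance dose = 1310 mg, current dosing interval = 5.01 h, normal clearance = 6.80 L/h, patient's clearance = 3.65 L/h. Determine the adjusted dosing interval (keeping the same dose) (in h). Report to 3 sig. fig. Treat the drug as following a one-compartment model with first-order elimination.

9.33 h

To keep the same average steady-state level, dosing rate must scale with clearance.
CL ratio = 3.65 / 6.80 = 0.5368
New interval (same dose) = 5.01 / 0.5368 = 9.333 h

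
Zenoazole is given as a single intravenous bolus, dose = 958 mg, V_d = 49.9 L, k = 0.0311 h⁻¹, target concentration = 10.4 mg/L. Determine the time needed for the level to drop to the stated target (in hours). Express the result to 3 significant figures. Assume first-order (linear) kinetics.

C₀ = Dose / Vd = 958.0 / 49.9 = 19.20 mg/L
t = ln(C₀ / C) / k = ln(19.20 / 10.4) / 0.03110
  = ln(1.846) / 0.03110 = 0.6130 / 0.03110 = 19.71 h

19.7 h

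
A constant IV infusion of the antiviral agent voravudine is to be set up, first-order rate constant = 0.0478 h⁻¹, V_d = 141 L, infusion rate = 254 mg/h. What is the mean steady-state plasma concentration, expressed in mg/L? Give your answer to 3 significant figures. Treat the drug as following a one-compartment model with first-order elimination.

37.7 mg/L

CL = k × Vd = 0.04780 × 141 = 6.740 L/h
At steady state Css = R₀ / CL = 254 / 6.740 = 37.69 mg/L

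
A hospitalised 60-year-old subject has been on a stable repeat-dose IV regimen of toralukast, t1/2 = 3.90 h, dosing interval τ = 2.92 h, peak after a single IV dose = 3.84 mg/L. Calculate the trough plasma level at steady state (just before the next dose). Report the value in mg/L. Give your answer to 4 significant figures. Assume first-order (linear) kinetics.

k = ln2 / t½ = 0.693147 / 3.90 = 0.1777 h⁻¹
e^(−kτ) = e^(−0.1777 × 2.92) = 0.5952
Accumulation ratio R = 1 / (1 − e^(−kτ)) = 1 / (1 − 0.5952) = 2.470
Steady-state trough = C₀ × R × e^(−kτ) = 3.84 × 2.470 × 0.5952 = 5.645 mg/L

5.645 mg/L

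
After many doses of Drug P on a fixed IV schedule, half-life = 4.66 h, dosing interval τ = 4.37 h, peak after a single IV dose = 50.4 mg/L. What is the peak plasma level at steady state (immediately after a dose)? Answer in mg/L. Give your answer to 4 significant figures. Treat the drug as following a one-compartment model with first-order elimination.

105.4 mg/L

k = ln2 / t½ = 0.693147 / 4.66 = 0.1487 h⁻¹
e^(−kτ) = e^(−0.1487 × 4.37) = 0.5221
Accumulation ratio R = 1 / (1 − e^(−kτ)) = 1 / (1 − 0.5221) = 2.092
Steady-state peak = C₀ × R = 50.4 × 2.092 = 105.4 mg/L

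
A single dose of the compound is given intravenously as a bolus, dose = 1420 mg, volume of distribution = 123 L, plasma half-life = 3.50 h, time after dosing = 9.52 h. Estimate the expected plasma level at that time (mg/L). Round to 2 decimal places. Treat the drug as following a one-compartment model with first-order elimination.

1.75 mg/L

C₀ = Dose / Vd = 1420 / 123 = 11.54 mg/L
k = ln2 / t½ = 0.693147 / 3.50 = 0.1980 h⁻¹
C = C₀ · e^(−k·t) = 11.54 × e^(−0.1980 × 9.52)
  = 11.54 × 0.1518 = 1.752 mg/L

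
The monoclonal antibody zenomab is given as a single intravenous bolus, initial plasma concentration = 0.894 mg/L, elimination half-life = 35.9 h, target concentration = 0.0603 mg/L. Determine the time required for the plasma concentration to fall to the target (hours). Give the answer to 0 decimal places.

k = ln2 / t½ = 0.693147 / 35.9 = 0.01931 h⁻¹
t = ln(C₀ / C) / k = ln(0.8940 / 0.0603) / 0.01931
  = ln(14.83) / 0.01931 = 2.697 / 0.01931 = 139.7 h

140 h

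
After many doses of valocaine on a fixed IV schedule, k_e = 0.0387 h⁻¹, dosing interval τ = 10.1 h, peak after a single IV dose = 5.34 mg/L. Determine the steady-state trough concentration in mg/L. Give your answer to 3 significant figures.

e^(−kτ) = e^(−0.03870 × 10.1) = 0.6765
Accumulation ratio R = 1 / (1 − e^(−kτ)) = 1 / (1 − 0.6765) = 3.091
Steady-state trough = C₀ × R × e^(−kτ) = 5.34 × 3.091 × 0.6765 = 11.17 mg/L

11.2 mg/L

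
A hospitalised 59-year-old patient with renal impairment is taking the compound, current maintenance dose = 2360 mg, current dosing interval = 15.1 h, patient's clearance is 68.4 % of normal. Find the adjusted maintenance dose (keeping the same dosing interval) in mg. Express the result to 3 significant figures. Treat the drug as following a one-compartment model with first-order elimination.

To keep the same average steady-state level, dosing rate must scale with clearance.
CL ratio = 68.4 / 100 = 0.6840
New dose (same interval) = 2360 × 0.6840 = 1614 mg

1610 mg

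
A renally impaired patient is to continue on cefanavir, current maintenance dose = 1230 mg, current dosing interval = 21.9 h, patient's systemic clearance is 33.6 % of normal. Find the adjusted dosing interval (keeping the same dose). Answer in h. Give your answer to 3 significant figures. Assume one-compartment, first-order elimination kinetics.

65.2 h

To keep the same average steady-state level, dosing rate must scale with clearance.
CL ratio = 33.6 / 100 = 0.3360
New interval (same dose) = 21.9 / 0.3360 = 65.18 h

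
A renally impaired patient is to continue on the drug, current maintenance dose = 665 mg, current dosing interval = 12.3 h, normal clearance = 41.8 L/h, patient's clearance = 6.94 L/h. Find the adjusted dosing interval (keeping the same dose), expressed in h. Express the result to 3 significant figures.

To keep the same average steady-state level, dosing rate must scale with clearance.
CL ratio = 6.94 / 41.8 = 0.1660
New interval (same dose) = 12.3 / 0.1660 = 74.10 h

74.1 h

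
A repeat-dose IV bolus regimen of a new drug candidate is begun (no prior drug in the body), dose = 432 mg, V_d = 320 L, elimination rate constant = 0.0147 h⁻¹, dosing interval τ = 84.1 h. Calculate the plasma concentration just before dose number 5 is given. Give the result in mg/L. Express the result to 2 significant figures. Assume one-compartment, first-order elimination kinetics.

C₀ per dose = Dose / Vd = 432 / 320 = 1.350 mg/L
Fraction remaining after one interval: r = e^(−kτ) = e^(−0.01470 × 84.1) = 0.2905
Before dose 5, 4 doses have been given (aged 1τ, 2τ, 3τ, 4τ).
C_trough = C₀ × (r + r² + … + r^4) = C₀ × r(1−r^4)/(1−r)
        = 1.350 × 0.2905 × (1 − 0.007122) / (1 − 0.2905) = 0.5488 mg/L

0.55 mg/L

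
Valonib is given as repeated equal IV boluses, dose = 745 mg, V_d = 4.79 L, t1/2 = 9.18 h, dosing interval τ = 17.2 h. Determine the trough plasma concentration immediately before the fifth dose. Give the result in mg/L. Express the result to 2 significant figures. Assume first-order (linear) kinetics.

58 mg/L

C₀ per dose = Dose / Vd = 745 / 4.79 = 155.5 mg/L
k = ln2 / t½ = 0.693147 / 9.18 = 0.07551 h⁻¹
Fraction remaining after one interval: r = e^(−kτ) = e^(−0.07551 × 17.2) = 0.2729
Before dose 5, 4 doses have been given (aged 1τ, 2τ, 3τ, 4τ).
C_trough = C₀ × (r + r² + … + r^4) = C₀ × r(1−r^4)/(1−r)
        = 155.5 × 0.2729 × (1 − 0.005546) / (1 − 0.2729) = 58.04 mg/L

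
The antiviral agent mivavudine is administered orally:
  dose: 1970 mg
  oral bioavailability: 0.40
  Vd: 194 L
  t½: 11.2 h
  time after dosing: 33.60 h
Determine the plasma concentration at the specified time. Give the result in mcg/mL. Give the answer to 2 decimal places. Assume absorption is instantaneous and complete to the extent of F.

0.51 mcg/mL

Amount reaching circulation = F × Dose = 0.40 × 1970 = 788.0 mg
C₀ = F·Dose / Vd = 788.0 / 194 = 4.062 mg/L
k = ln2 / t½ = 0.693147 / 11.2 = 0.06189 h⁻¹
t / t½ = 33.60 / 11.2 = 3 half-lives
C = C₀ × (1/2)^3 = 4.062 × 0.1250 = 0.5078 mg/L
(0.5078 mg/L = 0.5078 mcg/mL)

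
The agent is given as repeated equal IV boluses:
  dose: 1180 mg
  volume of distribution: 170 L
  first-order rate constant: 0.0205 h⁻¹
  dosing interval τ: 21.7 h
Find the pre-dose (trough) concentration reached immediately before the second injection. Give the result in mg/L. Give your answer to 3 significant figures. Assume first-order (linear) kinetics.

C₀ per dose = Dose / Vd = 1180 / 170 = 6.941 mg/L
Fraction remaining after one interval: r = e^(−kτ) = e^(−0.02050 × 21.7) = 0.6409
Before dose 2, 1 dose has been given (aged 1τ).
C_trough = C₀ × r = 6.941 × 0.6409 = 4.448 mg/L

4.45 mg/L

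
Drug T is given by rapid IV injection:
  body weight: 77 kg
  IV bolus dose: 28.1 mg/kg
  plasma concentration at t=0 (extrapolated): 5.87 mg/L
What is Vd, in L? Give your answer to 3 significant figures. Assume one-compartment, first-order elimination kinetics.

369 L

Dose = 28.1 × 77 = 2164 mg
Vd = Dose / C₀ = 2164 / 5.87 = 368.7 L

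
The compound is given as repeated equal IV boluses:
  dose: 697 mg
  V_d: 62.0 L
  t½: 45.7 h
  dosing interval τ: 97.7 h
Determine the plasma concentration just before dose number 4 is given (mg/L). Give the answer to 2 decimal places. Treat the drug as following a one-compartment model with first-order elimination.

3.27 mg/L

C₀ per dose = Dose / Vd = 697 / 62.0 = 11.24 mg/L
k = ln2 / t½ = 0.693147 / 45.7 = 0.01517 h⁻¹
Fraction remaining after one interval: r = e^(−kτ) = e^(−0.01517 × 97.7) = 0.2272
Before dose 4, 3 doses have been given (aged 1τ, 2τ, 3τ).
C_trough = C₀ × (r + r² + … + r^3) = C₀ × r(1−r^3)/(1−r)
        = 11.24 × 0.2272 × (1 − 0.01173) / (1 − 0.2272) = 3.266 mg/L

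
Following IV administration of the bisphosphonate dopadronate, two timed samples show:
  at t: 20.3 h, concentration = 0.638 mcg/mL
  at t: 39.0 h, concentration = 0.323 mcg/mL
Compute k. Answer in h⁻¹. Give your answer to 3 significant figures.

k = ln(C₁/C₂) / (t₂ − t₁) = ln(0.638/0.323) / (39.0 − 20.3)
  = 0.6807 / 18.70 = 0.03640 h⁻¹

0.0364 h⁻¹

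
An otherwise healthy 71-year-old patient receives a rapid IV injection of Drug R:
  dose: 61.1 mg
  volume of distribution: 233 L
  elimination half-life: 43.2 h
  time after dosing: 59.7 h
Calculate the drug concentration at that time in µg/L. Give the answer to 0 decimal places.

C₀ = Dose / Vd = 61.10 / 233 = 0.2622 mg/L
k = ln2 / t½ = 0.693147 / 43.2 = 0.01605 h⁻¹
C = C₀ · e^(−k·t) = 0.2622 × e^(−0.01605 × 59.7)
  = 0.2622 × 0.3836 = 0.1006 mg/L
Convert: 0.1006 mg/L × 1000 = 100.6 µg/L

101 µg/L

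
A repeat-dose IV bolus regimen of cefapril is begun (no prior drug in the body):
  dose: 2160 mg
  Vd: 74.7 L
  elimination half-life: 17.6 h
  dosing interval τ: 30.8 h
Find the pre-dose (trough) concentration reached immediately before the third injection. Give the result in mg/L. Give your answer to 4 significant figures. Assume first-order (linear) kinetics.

C₀ per dose = Dose / Vd = 2160 / 74.7 = 28.92 mg/L
k = ln2 / t½ = 0.693147 / 17.6 = 0.03938 h⁻¹
Fraction remaining after one interval: r = e^(−kτ) = e^(−0.03938 × 30.8) = 0.2973
Before dose 3, 2 doses have been given (aged 1τ, 2τ).
C_trough = C₀ × (r + r²) = 28.92 × (0.2973 + 0.08839) = 11.15 mg/L

11.15 mg/L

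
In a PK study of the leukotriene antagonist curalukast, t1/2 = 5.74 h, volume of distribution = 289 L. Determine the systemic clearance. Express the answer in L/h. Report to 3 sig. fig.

k = ln2 / t½ = 0.693147 / 5.74 = 0.1208 h⁻¹
CL = k × Vd = 0.1208 × 289 = 34.91 L/h

34.9 L/h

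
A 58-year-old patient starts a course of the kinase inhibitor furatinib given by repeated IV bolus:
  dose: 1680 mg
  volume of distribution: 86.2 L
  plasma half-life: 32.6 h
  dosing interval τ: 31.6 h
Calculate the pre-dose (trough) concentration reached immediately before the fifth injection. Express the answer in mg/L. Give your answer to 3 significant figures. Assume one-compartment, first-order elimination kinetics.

C₀ per dose = Dose / Vd = 1680 / 86.2 = 19.49 mg/L
k = ln2 / t½ = 0.693147 / 32.6 = 0.02126 h⁻¹
Fraction remaining after one interval: r = e^(−kτ) = e^(−0.02126 × 31.6) = 0.5108
Before dose 5, 4 doses have been given (aged 1τ, 2τ, 3τ, 4τ).
C_trough = C₀ × (r + r² + … + r^4) = C₀ × r(1−r^4)/(1−r)
        = 19.49 × 0.5108 × (1 − 0.06808) / (1 − 0.5108) = 18.97 mg/L

19.0 mg/L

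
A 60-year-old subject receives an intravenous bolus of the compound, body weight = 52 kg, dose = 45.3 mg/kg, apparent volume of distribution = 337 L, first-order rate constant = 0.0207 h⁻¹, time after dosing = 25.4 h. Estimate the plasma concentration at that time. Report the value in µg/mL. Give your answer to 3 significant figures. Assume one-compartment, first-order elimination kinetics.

Total dose = 45.3 × 52 = 2356 mg
C₀ = Dose / Vd = 2356 / 337 = 6.991 mg/L
C = C₀ · e^(−k·t) = 6.991 × e^(−0.02070 × 25.4)
  = 6.991 × 0.5911 = 4.132 mg/L
(4.132 mg/L = 4.132 µg/mL)

4.13 µg/mL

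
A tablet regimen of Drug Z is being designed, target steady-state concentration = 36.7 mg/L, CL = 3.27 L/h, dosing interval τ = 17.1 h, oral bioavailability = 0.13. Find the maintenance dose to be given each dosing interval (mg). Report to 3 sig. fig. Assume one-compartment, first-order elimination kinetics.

15800 mg

At steady state, F × (Dose/τ) = Css × CL.
Dose = Css × CL × τ / F = 36.7 × 3.270 × 17.1 / 0.13 = 15790 mg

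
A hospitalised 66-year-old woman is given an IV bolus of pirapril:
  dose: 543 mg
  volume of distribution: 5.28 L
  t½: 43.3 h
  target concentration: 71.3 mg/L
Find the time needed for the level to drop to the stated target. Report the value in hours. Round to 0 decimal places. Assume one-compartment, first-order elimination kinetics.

C₀ = Dose / Vd = 543.0 / 5.28 = 102.8 mg/L
k = ln2 / t½ = 0.693147 / 43.3 = 0.01601 h⁻¹
t = ln(C₀ / C) / k = ln(102.8 / 71.3) / 0.01601
  = ln(1.442) / 0.01601 = 0.3660 / 0.01601 = 22.86 h

23 h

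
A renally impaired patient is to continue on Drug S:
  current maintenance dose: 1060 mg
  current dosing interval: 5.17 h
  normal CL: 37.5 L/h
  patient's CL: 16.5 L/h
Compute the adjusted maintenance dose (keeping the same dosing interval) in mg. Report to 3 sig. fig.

466 mg

To keep the same average steady-state level, dosing rate must scale with clearance.
CL ratio = 16.5 / 37.5 = 0.4400
New dose (same interval) = 1060 × 0.4400 = 466.4 mg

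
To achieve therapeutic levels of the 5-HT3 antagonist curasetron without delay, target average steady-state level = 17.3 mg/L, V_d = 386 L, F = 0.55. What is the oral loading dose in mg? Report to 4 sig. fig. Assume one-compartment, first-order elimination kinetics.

LD = Css × Vd / F = 17.3 × 386 / 0.55 = 12140 mg

12140 mg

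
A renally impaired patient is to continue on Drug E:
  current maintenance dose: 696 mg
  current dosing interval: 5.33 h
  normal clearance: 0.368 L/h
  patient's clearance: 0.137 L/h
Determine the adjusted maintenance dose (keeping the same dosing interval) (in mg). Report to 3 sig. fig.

259 mg

To keep the same average steady-state level, dosing rate must scale with clearance.
CL ratio = 0.137 / 0.368 = 0.3723
New dose (same interval) = 696 × 0.3723 = 259.1 mg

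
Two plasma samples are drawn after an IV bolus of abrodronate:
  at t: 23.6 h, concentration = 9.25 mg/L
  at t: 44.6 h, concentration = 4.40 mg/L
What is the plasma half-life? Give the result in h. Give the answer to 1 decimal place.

k = ln(C₁/C₂) / (t₂ − t₁) = ln(9.25/4.40) / (44.6 − 23.6)
  = 0.7430 / 21.00 = 0.03538 h⁻¹
t½ = ln2 / k = 0.693147 / 0.03538 = 19.59 h

19.6 h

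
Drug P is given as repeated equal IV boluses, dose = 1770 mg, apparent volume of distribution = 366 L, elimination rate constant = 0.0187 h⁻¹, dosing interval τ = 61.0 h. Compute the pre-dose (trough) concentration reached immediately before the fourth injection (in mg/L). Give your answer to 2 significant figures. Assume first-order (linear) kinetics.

2.2 mg/L

C₀ per dose = Dose / Vd = 1770 / 366 = 4.836 mg/L
Fraction remaining after one interval: r = e^(−kτ) = e^(−0.01870 × 61.0) = 0.3196
Before dose 4, 3 doses have been given (aged 1τ, 2τ, 3τ).
C_trough = C₀ × (r + r² + … + r^3) = C₀ × r(1−r^3)/(1−r)
        = 4.836 × 0.3196 × (1 − 0.03265) / (1 − 0.3196) = 2.197 mg/L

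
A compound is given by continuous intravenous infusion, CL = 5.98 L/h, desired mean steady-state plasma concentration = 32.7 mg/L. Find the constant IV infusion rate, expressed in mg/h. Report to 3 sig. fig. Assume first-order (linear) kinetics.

196 mg/h

At steady state, infusion rate R₀ = Css × CL = 32.7 × 5.980 = 195.5 mg/h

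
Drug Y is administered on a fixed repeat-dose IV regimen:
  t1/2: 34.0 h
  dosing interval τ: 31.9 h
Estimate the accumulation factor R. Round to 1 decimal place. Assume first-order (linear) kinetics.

2.1

k = ln2 / t½ = 0.693147 / 34.0 = 0.02039 h⁻¹
e^(−kτ) = e^(−0.02039 × 31.9) = 0.5218
Accumulation ratio R = 1 / (1 − e^(−kτ)) = 1 / (1 − 0.5218) = 2.091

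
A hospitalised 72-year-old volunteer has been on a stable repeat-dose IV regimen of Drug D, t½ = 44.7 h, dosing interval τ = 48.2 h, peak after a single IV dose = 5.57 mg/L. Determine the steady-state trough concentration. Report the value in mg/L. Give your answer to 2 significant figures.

5.0 mg/L

k = ln2 / t½ = 0.693147 / 44.7 = 0.01551 h⁻¹
e^(−kτ) = e^(−0.01551 × 48.2) = 0.4735
Accumulation ratio R = 1 / (1 − e^(−kτ)) = 1 / (1 − 0.4735) = 1.899
Steady-state trough = C₀ × R × e^(−kτ) = 5.57 × 1.899 × 0.4735 = 5.008 mg/L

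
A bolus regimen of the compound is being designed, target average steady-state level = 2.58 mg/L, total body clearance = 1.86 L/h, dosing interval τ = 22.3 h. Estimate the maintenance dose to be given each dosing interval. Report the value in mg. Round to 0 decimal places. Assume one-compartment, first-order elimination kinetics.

107 mg

At steady state, Dose/τ = Css × CL.
Dose = Css × CL × τ = 2.58 × 1.860 × 22.3 = 107.0 mg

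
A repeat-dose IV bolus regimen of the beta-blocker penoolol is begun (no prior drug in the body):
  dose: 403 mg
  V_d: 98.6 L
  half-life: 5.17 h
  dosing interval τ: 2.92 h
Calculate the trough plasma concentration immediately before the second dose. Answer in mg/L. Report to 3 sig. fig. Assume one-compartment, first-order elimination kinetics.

2.76 mg/L

C₀ per dose = Dose / Vd = 403 / 98.6 = 4.087 mg/L
k = ln2 / t½ = 0.693147 / 5.17 = 0.1341 h⁻¹
Fraction remaining after one interval: r = e^(−kτ) = e^(−0.1341 × 2.92) = 0.6760
Before dose 2, 1 dose has been given (aged 1τ).
C_trough = C₀ × r = 4.087 × 0.6760 = 2.763 mg/L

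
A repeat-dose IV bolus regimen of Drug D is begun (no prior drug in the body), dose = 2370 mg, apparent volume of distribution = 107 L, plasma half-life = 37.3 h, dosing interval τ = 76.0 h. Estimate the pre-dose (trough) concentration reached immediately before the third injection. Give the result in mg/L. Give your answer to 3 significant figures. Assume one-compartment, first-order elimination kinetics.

6.71 mg/L

C₀ per dose = Dose / Vd = 2370 / 107 = 22.15 mg/L
k = ln2 / t½ = 0.693147 / 37.3 = 0.01858 h⁻¹
Fraction remaining after one interval: r = e^(−kτ) = e^(−0.01858 × 76.0) = 0.2436
Before dose 3, 2 doses have been given (aged 1τ, 2τ).
C_trough = C₀ × (r + r²) = 22.15 × (0.2436 + 0.05934) = 6.710 mg/L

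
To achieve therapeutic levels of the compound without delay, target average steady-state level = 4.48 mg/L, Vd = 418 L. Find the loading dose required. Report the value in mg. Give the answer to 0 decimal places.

LD = Css × Vd = 4.48 × 418 = 1873 mg

1873 mg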